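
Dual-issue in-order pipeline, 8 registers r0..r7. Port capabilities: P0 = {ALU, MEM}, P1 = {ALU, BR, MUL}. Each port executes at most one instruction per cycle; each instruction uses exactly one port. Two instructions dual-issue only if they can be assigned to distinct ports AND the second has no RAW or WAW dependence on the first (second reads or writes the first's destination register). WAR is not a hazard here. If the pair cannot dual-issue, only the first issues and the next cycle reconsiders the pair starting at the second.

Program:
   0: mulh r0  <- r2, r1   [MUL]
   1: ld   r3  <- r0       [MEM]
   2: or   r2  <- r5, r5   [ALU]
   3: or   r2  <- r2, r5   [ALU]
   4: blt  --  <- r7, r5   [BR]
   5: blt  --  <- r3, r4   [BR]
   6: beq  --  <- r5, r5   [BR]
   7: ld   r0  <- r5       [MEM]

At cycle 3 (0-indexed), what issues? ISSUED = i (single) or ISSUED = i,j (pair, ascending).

ISSUED = 5

c0: i0 mulh.MUL  RAW r0
c1: i1+i2 ld.MEM;or.ALU  dual
c2: i3+i4 or.ALU;blt.BR  dual
c3: i5 blt.BR  no-port BR/BR
c4: i6+i7 beq.BR;ld.MEM  dual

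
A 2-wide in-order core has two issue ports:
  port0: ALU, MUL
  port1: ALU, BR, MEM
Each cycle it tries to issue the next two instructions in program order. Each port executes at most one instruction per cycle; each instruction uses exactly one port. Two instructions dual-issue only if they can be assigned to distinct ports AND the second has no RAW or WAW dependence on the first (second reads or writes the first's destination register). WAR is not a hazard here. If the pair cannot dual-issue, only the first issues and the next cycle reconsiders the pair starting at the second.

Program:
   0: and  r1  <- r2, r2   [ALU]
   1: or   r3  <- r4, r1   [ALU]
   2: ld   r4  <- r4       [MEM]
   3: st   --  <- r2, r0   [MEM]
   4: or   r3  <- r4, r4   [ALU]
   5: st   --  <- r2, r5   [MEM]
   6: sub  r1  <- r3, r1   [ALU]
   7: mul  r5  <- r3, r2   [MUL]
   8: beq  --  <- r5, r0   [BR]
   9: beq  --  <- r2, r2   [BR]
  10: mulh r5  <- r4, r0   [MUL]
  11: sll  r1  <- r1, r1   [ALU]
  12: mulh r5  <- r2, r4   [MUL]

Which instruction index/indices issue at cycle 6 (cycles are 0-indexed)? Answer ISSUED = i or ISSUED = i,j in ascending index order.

ISSUED = 9,10

  cy0 -> i0 (and) RAW r1
  cy1 -> i1+i2 (or;ld) 2-wide
  cy2 -> i3+i4 (st;or) 2-wide
  cy3 -> i5+i6 (st;sub) 2-wide
  cy4 -> i7 (mul) RAW r5
  cy5 -> i8 (beq) no-port BR/BR
  cy6 -> i9+i10 (beq;mulh) 2-wide
  cy7 -> i11+i12 (sll;mulh) 2-wide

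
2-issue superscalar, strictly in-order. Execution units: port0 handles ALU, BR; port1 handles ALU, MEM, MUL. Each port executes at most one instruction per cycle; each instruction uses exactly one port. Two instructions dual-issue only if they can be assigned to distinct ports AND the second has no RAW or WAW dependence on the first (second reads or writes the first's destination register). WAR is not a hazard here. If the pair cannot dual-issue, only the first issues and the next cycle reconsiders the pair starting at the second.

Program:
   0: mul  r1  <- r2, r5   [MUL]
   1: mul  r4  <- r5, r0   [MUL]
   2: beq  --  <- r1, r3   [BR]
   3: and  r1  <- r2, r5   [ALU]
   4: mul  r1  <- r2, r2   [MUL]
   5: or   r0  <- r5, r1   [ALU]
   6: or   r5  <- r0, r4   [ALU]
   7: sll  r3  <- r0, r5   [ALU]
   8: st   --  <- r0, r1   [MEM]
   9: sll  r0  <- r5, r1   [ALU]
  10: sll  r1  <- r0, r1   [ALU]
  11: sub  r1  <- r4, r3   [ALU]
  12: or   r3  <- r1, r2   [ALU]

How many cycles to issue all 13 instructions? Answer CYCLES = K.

0. mul.MUL @i0  | no-port MUL/MUL
1. mul.MUL beq.BR @i1/i2  | pair
2. and.ALU @i3  | WAW r1
3. mul.MUL @i4  | RAW r1
4. or.ALU @i5  | RAW r0
5. or.ALU @i6  | RAW r5
6. sll.ALU st.MEM @i7/i8  | pair
7. sll.ALU @i9  | RAW r0
8. sll.ALU @i10  | WAW r1
9. sub.ALU @i11  | RAW r1
10. or.ALU @i12  | tail

CYCLES = 11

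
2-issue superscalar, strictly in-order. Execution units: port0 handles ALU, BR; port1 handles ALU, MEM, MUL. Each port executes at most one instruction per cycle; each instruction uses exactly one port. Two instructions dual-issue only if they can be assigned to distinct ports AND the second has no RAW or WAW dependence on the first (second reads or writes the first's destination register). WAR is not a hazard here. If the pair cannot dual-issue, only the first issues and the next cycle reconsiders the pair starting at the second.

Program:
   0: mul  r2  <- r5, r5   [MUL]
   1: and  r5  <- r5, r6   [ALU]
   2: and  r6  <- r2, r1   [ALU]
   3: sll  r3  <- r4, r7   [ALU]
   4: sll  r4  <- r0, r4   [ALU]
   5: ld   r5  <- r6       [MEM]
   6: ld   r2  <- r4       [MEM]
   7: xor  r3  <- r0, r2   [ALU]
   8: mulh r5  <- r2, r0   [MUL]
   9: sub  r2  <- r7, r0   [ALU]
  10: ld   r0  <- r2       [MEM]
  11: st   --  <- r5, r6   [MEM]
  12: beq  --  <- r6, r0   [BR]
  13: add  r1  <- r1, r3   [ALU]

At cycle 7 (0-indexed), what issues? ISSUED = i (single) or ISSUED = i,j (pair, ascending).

ISSUED = 11,12

c0: i0,i1 mul.MUL;and.ALU  2-wide
c1: i2,i3 and.ALU;sll.ALU  2-wide
c2: i4,i5 sll.ALU;ld.MEM  2-wide
c3: i6 ld.MEM  RAW r2
c4: i7,i8 xor.ALU;mulh.MUL  2-wide
c5: i9 sub.ALU  RAW r2
c6: i10 ld.MEM  no-port MEM/MEM
c7: i11,i12 st.MEM;beq.BR  2-wide
c8: i13 add.ALU  tail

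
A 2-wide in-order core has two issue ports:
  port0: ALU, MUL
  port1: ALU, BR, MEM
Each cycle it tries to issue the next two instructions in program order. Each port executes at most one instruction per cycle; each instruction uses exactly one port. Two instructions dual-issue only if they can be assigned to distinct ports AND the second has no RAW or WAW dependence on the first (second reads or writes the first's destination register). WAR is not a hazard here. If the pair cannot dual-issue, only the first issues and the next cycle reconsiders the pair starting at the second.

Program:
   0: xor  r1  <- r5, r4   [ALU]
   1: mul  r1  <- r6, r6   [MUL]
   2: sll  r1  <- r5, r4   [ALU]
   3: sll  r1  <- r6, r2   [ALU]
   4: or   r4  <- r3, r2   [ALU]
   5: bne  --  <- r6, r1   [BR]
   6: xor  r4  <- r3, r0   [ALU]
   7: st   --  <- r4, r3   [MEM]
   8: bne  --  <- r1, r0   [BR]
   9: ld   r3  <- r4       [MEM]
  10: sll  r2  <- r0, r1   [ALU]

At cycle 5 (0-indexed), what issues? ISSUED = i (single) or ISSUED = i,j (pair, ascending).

[0] i0  xor  -- WAW r1
[1] i1  mul  -- WAW r1
[2] i2  sll  -- WAW r1
[3] i3&i4  sll;or  -- 2-wide
[4] i5&i6  bne;xor  -- 2-wide
[5] i7  st  -- no-port MEM/BR
[6] i8  bne  -- no-port BR/MEM
[7] i9&i10  ld;sll  -- 2-wide

ISSUED = 7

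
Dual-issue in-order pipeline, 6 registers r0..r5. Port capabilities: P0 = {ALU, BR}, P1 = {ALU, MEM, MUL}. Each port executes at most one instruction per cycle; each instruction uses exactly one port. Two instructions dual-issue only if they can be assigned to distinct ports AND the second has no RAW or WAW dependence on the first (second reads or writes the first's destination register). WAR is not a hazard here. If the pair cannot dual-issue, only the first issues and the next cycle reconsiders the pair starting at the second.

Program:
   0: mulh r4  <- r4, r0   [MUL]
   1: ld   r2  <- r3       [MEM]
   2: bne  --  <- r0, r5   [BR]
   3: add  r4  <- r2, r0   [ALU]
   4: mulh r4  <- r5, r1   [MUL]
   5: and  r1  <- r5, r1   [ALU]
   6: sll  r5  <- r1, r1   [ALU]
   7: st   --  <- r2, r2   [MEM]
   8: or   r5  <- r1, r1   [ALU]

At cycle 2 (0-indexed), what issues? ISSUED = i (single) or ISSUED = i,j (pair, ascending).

ISSUED = 3

#0 head=0: mulh.MUL i0 no-port MUL/MEM
#1 head=1: ld.MEM+bne.BR i1/i2 pair
#2 head=3: add.ALU i3 WAW r4
#3 head=4: mulh.MUL+and.ALU i4/i5 pair
#4 head=6: sll.ALU+st.MEM i6/i7 pair
#5 head=8: or.ALU i8 tail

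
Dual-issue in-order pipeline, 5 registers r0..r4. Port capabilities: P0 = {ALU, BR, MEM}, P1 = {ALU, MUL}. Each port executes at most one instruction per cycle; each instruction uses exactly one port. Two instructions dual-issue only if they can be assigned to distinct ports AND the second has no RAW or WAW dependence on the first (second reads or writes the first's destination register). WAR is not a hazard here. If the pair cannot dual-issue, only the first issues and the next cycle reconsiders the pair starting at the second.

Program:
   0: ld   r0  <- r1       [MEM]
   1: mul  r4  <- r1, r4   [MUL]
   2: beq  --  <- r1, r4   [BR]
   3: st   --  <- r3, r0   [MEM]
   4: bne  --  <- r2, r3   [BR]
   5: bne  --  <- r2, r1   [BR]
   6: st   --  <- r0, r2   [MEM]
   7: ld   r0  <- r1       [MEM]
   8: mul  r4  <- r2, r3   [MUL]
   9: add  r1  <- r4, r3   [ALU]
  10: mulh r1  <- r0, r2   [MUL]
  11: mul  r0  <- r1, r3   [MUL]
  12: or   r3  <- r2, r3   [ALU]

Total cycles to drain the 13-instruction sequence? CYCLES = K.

CYCLES = 10

#0 head=0: ld+mul i0+i1 2-wide
#1 head=2: beq i2 no-port BR/MEM
#2 head=3: st i3 no-port MEM/BR
#3 head=4: bne i4 no-port BR/BR
#4 head=5: bne i5 no-port BR/MEM
#5 head=6: st i6 no-port MEM/MEM
#6 head=7: ld+mul i7+i8 2-wide
#7 head=9: add i9 WAW r1
#8 head=10: mulh i10 no-port MUL/MUL
#9 head=11: mul+or i11+i12 2-wide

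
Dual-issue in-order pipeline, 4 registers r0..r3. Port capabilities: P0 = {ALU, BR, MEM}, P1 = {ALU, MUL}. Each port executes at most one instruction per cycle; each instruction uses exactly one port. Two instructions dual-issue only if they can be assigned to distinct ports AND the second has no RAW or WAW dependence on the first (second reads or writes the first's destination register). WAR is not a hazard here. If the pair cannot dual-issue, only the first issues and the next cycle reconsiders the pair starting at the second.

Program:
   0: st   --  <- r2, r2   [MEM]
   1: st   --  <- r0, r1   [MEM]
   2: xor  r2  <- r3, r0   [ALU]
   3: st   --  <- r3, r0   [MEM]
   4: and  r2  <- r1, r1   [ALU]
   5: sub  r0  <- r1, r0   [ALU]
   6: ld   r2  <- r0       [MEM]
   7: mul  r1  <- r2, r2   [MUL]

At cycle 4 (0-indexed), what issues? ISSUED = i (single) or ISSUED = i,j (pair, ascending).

ISSUED = 6

[0] i0  st  -- no-port MEM/MEM
[1] i1/i2  st+xor  -- pair
[2] i3/i4  st+and  -- pair
[3] i5  sub  -- RAW r0
[4] i6  ld  -- RAW r2
[5] i7  mul  -- tail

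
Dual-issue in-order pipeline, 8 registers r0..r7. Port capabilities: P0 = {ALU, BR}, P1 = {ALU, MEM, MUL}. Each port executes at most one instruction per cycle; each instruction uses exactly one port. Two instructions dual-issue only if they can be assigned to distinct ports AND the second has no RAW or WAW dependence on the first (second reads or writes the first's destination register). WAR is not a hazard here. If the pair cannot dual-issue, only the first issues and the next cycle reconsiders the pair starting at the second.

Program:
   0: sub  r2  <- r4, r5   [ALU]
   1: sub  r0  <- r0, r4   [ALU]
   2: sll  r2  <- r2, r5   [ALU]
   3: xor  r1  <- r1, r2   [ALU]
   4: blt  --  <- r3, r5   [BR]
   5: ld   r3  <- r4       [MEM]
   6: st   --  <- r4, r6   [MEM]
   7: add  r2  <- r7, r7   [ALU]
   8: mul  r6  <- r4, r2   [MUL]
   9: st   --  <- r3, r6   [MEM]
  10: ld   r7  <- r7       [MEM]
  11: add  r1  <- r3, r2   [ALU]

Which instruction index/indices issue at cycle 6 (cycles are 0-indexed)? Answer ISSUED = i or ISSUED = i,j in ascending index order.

t=0 i0+i1:sub;sub ; dual
t=1 i2:sll ; RAW r2
t=2 i3+i4:xor;blt ; dual
t=3 i5:ld ; no-port MEM/MEM
t=4 i6+i7:st;add ; dual
t=5 i8:mul ; no-port MUL/MEM
t=6 i9:st ; no-port MEM/MEM
t=7 i10+i11:ld;add ; dual

ISSUED = 9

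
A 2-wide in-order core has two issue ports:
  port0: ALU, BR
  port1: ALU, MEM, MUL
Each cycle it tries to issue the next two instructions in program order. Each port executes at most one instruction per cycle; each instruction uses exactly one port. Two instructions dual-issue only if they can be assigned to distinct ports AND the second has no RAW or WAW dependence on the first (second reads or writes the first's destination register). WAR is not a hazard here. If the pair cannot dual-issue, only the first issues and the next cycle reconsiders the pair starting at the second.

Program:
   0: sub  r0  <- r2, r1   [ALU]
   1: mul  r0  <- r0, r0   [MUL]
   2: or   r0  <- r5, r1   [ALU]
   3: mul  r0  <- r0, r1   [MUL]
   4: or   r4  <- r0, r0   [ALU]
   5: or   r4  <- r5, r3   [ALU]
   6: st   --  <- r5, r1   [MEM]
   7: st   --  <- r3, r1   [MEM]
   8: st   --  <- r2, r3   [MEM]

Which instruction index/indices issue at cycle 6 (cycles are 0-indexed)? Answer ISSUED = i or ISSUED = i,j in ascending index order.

t=0 i0:sub.ALU ; RAW+WAW r0
t=1 i1:mul.MUL ; WAW r0
t=2 i2:or.ALU ; RAW+WAW r0
t=3 i3:mul.MUL ; RAW r0
t=4 i4:or.ALU ; WAW r4
t=5 i5+i6:or.ALU+st.MEM ; 2-wide
t=6 i7:st.MEM ; no-port MEM/MEM
t=7 i8:st.MEM ; tail

ISSUED = 7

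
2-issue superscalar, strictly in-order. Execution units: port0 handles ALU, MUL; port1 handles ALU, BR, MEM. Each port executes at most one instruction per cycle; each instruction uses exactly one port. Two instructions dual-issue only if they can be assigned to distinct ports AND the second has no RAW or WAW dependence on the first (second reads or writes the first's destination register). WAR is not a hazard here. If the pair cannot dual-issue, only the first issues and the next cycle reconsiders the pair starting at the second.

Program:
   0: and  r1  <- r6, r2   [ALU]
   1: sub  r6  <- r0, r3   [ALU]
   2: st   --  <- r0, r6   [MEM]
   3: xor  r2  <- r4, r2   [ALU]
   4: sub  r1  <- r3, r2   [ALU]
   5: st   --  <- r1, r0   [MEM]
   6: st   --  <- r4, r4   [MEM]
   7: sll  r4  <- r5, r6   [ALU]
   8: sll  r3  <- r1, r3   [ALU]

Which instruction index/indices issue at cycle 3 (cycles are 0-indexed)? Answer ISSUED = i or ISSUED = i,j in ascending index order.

[0] i0,i1  and.ALU/sub.ALU  -- dual
[1] i2,i3  st.MEM/xor.ALU  -- dual
[2] i4  sub.ALU  -- RAW r1
[3] i5  st.MEM  -- no-port MEM/MEM
[4] i6,i7  st.MEM/sll.ALU  -- dual
[5] i8  sll.ALU  -- tail

ISSUED = 5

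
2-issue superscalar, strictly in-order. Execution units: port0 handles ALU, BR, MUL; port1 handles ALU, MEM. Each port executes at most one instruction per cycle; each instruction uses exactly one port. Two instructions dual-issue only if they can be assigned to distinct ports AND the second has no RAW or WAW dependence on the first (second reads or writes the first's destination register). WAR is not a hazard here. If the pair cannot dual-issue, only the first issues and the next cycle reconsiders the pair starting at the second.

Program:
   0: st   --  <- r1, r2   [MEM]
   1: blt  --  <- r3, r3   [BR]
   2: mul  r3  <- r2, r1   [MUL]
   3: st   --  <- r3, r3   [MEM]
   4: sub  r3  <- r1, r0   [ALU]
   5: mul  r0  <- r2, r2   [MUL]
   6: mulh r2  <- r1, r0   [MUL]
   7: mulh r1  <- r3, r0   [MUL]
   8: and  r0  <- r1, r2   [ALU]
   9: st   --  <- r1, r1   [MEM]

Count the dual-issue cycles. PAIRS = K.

c0: i0+i1 st.MEM+blt.BR  pair
c1: i2 mul.MUL  RAW r3
c2: i3+i4 st.MEM+sub.ALU  pair
c3: i5 mul.MUL  no-port MUL/MUL
c4: i6 mulh.MUL  no-port MUL/MUL
c5: i7 mulh.MUL  RAW r1
c6: i8+i9 and.ALU+st.MEM  pair

PAIRS = 3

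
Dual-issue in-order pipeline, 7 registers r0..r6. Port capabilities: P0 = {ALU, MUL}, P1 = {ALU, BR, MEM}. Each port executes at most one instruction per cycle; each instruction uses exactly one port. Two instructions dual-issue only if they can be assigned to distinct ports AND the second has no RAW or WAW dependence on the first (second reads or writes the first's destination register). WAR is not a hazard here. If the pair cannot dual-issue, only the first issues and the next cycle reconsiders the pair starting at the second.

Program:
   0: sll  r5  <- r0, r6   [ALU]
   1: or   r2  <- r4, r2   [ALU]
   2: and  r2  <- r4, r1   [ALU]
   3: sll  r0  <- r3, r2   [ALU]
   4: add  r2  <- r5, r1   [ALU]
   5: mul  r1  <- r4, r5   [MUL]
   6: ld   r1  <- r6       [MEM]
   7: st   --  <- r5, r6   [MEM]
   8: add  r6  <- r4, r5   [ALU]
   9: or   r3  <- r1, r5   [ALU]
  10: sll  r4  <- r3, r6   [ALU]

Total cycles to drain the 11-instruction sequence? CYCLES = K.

[0] i0&i1  sll/or  -- dual
[1] i2  and  -- RAW r2
[2] i3&i4  sll/add  -- dual
[3] i5  mul  -- WAW r1
[4] i6  ld  -- no-port MEM/MEM
[5] i7&i8  st/add  -- dual
[6] i9  or  -- RAW r3
[7] i10  sll  -- tail

CYCLES = 8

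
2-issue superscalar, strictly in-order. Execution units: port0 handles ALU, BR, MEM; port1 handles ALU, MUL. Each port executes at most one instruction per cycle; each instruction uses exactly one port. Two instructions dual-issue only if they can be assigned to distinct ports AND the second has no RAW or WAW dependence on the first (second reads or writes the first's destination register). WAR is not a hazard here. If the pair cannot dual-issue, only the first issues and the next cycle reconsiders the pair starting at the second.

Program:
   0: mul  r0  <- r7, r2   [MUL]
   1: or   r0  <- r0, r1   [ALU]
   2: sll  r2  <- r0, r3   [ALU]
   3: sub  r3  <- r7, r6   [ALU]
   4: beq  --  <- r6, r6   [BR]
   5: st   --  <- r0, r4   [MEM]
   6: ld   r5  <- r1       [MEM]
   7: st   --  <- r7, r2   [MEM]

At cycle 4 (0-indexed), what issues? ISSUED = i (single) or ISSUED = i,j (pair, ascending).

ISSUED = 5

  cy0 -> i0 (mul.MUL) RAW+WAW r0
  cy1 -> i1 (or.ALU) RAW r0
  cy2 -> i2/i3 (sll.ALU/sub.ALU) dual
  cy3 -> i4 (beq.BR) no-port BR/MEM
  cy4 -> i5 (st.MEM) no-port MEM/MEM
  cy5 -> i6 (ld.MEM) no-port MEM/MEM
  cy6 -> i7 (st.MEM) tail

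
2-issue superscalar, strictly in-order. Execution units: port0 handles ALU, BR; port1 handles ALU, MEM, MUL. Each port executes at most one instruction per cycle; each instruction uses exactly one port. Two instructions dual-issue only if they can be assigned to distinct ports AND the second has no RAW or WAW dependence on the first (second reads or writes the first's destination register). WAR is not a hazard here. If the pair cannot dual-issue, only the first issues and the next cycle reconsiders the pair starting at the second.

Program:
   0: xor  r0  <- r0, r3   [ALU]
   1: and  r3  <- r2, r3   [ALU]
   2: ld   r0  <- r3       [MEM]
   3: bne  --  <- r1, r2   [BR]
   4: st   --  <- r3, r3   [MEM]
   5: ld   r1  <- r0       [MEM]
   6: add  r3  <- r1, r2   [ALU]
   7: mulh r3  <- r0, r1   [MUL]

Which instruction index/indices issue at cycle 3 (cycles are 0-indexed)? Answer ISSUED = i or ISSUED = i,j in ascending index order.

ISSUED = 5

[0] i0&i1  xor.ALU and.ALU  -- dual
[1] i2&i3  ld.MEM bne.BR  -- dual
[2] i4  st.MEM  -- no-port MEM/MEM
[3] i5  ld.MEM  -- RAW r1
[4] i6  add.ALU  -- WAW r3
[5] i7  mulh.MUL  -- tail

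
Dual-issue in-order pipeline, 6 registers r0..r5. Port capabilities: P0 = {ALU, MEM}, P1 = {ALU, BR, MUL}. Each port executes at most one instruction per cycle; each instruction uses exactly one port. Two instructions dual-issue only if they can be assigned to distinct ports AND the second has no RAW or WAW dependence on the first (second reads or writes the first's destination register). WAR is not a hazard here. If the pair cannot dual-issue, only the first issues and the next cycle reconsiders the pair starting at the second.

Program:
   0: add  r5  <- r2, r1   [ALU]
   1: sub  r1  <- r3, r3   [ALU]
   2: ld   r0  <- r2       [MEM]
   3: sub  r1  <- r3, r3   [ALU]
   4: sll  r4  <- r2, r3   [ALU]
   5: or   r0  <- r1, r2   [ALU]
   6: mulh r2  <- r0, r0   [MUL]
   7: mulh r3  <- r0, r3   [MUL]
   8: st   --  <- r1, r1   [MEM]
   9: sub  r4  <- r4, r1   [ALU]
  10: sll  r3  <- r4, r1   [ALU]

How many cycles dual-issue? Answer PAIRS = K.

c0: i0/i1 add.ALU;sub.ALU  pair
c1: i2/i3 ld.MEM;sub.ALU  pair
c2: i4/i5 sll.ALU;or.ALU  pair
c3: i6 mulh.MUL  no-port MUL/MUL
c4: i7/i8 mulh.MUL;st.MEM  pair
c5: i9 sub.ALU  RAW r4
c6: i10 sll.ALU  tail

PAIRS = 4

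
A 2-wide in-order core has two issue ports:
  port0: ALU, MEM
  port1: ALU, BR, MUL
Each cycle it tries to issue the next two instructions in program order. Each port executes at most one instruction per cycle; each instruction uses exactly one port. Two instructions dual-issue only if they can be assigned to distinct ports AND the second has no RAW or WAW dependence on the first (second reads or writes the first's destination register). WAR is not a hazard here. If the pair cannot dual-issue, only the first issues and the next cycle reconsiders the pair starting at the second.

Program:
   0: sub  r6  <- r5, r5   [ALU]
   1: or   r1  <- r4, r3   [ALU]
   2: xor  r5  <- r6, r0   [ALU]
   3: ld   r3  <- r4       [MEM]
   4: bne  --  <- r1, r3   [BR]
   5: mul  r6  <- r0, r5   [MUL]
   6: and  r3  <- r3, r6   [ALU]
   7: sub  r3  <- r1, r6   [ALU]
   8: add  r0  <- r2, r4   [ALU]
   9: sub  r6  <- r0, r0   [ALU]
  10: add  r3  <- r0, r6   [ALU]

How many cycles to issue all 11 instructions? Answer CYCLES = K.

CYCLES = 8

[0] i0,i1  sub.ALU+or.ALU  -- 2-wide
[1] i2,i3  xor.ALU+ld.MEM  -- 2-wide
[2] i4  bne.BR  -- no-port BR/MUL
[3] i5  mul.MUL  -- RAW r6
[4] i6  and.ALU  -- WAW r3
[5] i7,i8  sub.ALU+add.ALU  -- 2-wide
[6] i9  sub.ALU  -- RAW r6
[7] i10  add.ALU  -- tail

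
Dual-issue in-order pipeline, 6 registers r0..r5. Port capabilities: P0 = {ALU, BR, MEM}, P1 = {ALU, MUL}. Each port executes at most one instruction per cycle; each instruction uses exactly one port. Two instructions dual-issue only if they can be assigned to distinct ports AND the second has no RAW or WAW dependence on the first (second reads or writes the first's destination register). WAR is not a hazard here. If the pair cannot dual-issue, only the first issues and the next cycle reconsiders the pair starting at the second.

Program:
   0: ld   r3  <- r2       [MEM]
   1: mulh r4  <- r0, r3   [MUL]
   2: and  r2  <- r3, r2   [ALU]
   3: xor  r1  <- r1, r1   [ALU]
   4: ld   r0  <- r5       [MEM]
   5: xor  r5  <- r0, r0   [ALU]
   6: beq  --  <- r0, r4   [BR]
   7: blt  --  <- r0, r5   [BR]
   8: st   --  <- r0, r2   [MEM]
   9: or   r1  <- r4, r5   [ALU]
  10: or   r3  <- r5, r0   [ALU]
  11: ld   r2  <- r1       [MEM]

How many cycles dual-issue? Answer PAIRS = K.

PAIRS = 5

0. ld.MEM @i0  | RAW r3
1. mulh.MUL;and.ALU @i1&i2  | dual
2. xor.ALU;ld.MEM @i3&i4  | dual
3. xor.ALU;beq.BR @i5&i6  | dual
4. blt.BR @i7  | no-port BR/MEM
5. st.MEM;or.ALU @i8&i9  | dual
6. or.ALU;ld.MEM @i10&i11  | dual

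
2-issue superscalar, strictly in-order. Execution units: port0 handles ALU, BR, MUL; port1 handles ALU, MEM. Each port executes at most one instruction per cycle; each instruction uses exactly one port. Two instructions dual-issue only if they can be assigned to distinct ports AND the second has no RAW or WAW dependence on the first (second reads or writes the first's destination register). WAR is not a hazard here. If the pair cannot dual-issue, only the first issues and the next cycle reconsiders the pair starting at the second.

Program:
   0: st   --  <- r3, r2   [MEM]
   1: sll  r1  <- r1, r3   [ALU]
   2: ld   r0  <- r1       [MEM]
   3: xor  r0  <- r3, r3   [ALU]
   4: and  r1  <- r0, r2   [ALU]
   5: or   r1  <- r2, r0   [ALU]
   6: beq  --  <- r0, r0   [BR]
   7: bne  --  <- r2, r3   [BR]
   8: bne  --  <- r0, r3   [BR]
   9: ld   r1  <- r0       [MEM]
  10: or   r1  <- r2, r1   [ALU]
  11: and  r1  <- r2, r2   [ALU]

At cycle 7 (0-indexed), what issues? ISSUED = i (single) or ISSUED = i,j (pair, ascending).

#0 head=0: st.MEM;sll.ALU i0+i1 2-wide
#1 head=2: ld.MEM i2 WAW r0
#2 head=3: xor.ALU i3 RAW r0
#3 head=4: and.ALU i4 WAW r1
#4 head=5: or.ALU;beq.BR i5+i6 2-wide
#5 head=7: bne.BR i7 no-port BR/BR
#6 head=8: bne.BR;ld.MEM i8+i9 2-wide
#7 head=10: or.ALU i10 WAW r1
#8 head=11: and.ALU i11 tail

ISSUED = 10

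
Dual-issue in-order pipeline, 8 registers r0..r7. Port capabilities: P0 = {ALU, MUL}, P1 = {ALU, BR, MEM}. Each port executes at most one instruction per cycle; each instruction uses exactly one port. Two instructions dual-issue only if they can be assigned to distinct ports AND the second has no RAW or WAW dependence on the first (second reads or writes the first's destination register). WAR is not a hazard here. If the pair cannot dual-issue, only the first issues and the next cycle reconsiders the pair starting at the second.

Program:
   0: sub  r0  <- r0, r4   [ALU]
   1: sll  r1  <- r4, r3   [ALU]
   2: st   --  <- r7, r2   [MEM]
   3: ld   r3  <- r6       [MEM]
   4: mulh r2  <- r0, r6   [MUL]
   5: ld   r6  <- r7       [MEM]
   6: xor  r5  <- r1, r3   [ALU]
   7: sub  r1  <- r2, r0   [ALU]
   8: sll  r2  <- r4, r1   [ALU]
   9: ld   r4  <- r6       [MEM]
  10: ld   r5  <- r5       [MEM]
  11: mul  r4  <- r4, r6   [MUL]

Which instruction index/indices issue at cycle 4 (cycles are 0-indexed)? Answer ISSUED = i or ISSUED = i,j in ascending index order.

ISSUED = 7

0. sub.ALU;sll.ALU @i0&i1  | pair
1. st.MEM @i2  | no-port MEM/MEM
2. ld.MEM;mulh.MUL @i3&i4  | pair
3. ld.MEM;xor.ALU @i5&i6  | pair
4. sub.ALU @i7  | RAW r1
5. sll.ALU;ld.MEM @i8&i9  | pair
6. ld.MEM;mul.MUL @i10&i11  | pair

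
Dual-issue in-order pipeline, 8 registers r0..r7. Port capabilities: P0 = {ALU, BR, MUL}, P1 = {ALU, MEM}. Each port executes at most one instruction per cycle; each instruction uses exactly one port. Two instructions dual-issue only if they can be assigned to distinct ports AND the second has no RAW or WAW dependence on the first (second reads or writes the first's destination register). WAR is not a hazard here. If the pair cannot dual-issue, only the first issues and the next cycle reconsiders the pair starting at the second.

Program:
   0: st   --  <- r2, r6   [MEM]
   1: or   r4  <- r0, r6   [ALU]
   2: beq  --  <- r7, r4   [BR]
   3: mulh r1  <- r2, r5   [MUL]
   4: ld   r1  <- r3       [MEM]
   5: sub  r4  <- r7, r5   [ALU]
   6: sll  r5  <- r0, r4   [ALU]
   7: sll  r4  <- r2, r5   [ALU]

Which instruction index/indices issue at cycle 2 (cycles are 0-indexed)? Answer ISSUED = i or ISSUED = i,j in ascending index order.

c0: i0&i1 st+or  dual
c1: i2 beq  no-port BR/MUL
c2: i3 mulh  WAW r1
c3: i4&i5 ld+sub  dual
c4: i6 sll  RAW r5
c5: i7 sll  tail

ISSUED = 3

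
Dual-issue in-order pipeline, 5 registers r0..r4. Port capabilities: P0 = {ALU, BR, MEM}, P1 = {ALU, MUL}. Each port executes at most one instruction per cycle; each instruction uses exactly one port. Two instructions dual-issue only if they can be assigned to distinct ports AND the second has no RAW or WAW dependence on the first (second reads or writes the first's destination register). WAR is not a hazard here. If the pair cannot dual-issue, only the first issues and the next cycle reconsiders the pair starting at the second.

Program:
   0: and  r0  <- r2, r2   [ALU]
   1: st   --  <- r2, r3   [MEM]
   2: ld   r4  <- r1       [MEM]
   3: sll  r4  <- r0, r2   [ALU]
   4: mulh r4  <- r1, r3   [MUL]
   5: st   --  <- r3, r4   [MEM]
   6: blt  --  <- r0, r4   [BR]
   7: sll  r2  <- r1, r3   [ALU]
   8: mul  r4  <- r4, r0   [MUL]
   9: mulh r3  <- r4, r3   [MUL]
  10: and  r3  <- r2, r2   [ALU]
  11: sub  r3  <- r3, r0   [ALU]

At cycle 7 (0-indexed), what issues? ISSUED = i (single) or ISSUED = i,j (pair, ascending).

  cy0 -> i0&i1 (and/st) dual
  cy1 -> i2 (ld) WAW r4
  cy2 -> i3 (sll) WAW r4
  cy3 -> i4 (mulh) RAW r4
  cy4 -> i5 (st) no-port MEM/BR
  cy5 -> i6&i7 (blt/sll) dual
  cy6 -> i8 (mul) no-port MUL/MUL
  cy7 -> i9 (mulh) WAW r3
  cy8 -> i10 (and) RAW+WAW r3
  cy9 -> i11 (sub) tail

ISSUED = 9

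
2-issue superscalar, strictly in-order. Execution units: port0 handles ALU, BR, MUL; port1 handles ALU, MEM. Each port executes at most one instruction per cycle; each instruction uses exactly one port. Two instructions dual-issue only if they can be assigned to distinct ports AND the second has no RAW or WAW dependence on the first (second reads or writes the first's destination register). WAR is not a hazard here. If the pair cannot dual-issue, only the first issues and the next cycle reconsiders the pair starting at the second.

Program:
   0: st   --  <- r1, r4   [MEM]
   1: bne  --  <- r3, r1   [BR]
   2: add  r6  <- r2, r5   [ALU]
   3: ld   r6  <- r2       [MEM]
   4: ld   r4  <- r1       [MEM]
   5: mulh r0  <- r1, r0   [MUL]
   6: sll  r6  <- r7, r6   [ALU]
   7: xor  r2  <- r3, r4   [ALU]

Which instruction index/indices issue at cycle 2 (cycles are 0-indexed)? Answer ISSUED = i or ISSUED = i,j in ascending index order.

ISSUED = 3

t=0 i0&i1:st;bne ; 2-wide
t=1 i2:add ; WAW r6
t=2 i3:ld ; no-port MEM/MEM
t=3 i4&i5:ld;mulh ; 2-wide
t=4 i6&i7:sll;xor ; 2-wide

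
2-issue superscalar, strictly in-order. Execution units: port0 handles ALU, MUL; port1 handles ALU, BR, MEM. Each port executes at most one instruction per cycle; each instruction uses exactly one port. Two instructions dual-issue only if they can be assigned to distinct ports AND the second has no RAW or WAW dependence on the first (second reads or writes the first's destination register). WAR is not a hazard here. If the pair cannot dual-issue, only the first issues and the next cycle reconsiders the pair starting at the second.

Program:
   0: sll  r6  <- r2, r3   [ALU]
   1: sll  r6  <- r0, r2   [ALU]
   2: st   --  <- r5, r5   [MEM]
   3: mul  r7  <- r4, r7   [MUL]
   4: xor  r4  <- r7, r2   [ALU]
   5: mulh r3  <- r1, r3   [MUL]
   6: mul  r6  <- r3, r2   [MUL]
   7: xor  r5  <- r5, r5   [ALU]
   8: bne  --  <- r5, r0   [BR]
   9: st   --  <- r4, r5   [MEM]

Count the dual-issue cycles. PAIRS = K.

  cy0 -> i0 (sll) WAW r6
  cy1 -> i1&i2 (sll+st) 2-wide
  cy2 -> i3 (mul) RAW r7
  cy3 -> i4&i5 (xor+mulh) 2-wide
  cy4 -> i6&i7 (mul+xor) 2-wide
  cy5 -> i8 (bne) no-port BR/MEM
  cy6 -> i9 (st) tail

PAIRS = 3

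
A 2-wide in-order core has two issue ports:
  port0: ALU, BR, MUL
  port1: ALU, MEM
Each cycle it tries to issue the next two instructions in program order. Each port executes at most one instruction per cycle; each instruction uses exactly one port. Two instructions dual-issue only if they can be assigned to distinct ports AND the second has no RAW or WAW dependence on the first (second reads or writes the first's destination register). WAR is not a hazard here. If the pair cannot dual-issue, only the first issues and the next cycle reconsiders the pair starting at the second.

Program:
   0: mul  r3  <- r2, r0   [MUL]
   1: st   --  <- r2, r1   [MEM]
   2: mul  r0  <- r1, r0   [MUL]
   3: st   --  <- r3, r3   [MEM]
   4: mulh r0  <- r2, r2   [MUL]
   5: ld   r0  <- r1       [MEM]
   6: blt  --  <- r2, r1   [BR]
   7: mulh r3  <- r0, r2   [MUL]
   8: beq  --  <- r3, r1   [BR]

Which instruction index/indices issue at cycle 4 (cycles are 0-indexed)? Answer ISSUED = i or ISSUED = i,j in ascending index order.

ISSUED = 7

t=0 i0+i1:mul.MUL;st.MEM ; 2-wide
t=1 i2+i3:mul.MUL;st.MEM ; 2-wide
t=2 i4:mulh.MUL ; WAW r0
t=3 i5+i6:ld.MEM;blt.BR ; 2-wide
t=4 i7:mulh.MUL ; no-port MUL/BR
t=5 i8:beq.BR ; tail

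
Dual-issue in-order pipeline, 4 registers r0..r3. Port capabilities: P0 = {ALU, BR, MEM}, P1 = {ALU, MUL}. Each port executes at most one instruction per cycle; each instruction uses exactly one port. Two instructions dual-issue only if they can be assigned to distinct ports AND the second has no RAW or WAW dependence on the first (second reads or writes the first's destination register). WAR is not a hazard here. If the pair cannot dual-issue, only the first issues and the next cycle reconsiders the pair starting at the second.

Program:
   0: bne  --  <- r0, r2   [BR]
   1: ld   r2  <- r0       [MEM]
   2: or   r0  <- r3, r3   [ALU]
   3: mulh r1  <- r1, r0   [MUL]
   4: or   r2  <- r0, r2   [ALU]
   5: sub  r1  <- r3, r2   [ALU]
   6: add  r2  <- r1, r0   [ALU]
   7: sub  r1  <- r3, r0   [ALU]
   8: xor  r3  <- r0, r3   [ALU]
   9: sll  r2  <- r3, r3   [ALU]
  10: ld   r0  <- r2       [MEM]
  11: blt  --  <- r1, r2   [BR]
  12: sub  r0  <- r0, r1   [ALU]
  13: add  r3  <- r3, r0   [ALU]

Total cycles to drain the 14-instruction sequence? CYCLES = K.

CYCLES = 10

  cy0 -> i0 (bne) no-port BR/MEM
  cy1 -> i1/i2 (ld;or) dual
  cy2 -> i3/i4 (mulh;or) dual
  cy3 -> i5 (sub) RAW r1
  cy4 -> i6/i7 (add;sub) dual
  cy5 -> i8 (xor) RAW r3
  cy6 -> i9 (sll) RAW r2
  cy7 -> i10 (ld) no-port MEM/BR
  cy8 -> i11/i12 (blt;sub) dual
  cy9 -> i13 (add) tail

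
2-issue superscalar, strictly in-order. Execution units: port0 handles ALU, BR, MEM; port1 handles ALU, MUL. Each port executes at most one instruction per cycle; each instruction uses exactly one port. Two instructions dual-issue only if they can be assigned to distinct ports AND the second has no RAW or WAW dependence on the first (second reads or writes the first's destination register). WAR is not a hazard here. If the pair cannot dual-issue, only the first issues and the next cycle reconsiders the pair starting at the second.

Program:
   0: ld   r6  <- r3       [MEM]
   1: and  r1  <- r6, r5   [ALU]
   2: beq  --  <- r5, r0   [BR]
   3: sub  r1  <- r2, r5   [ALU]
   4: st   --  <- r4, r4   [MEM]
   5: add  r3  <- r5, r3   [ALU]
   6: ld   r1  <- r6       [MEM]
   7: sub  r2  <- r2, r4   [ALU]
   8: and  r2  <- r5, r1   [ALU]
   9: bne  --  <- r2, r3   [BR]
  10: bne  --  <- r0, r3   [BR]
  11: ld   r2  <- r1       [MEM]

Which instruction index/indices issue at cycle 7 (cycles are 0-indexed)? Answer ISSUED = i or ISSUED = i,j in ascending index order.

ISSUED = 10

c0: i0 ld.MEM  RAW r6
c1: i1&i2 and.ALU/beq.BR  dual
c2: i3&i4 sub.ALU/st.MEM  dual
c3: i5&i6 add.ALU/ld.MEM  dual
c4: i7 sub.ALU  WAW r2
c5: i8 and.ALU  RAW r2
c6: i9 bne.BR  no-port BR/BR
c7: i10 bne.BR  no-port BR/MEM
c8: i11 ld.MEM  tail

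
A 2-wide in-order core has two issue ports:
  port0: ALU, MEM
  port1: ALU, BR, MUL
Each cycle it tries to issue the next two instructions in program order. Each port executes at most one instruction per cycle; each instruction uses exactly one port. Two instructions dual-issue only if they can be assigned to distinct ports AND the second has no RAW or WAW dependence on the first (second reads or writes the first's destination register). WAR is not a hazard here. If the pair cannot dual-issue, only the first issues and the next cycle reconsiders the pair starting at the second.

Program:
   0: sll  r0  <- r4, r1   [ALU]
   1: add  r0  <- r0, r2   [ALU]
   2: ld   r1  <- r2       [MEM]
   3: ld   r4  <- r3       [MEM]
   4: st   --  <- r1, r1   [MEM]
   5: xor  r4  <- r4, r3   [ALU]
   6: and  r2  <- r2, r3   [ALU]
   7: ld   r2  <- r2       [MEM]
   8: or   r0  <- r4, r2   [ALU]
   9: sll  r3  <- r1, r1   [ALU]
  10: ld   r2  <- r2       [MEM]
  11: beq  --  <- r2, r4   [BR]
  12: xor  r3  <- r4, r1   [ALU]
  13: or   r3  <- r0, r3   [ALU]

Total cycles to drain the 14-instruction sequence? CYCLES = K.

CYCLES = 10

t=0 i0:sll.ALU ; RAW+WAW r0
t=1 i1+i2:add.ALU/ld.MEM ; 2-wide
t=2 i3:ld.MEM ; no-port MEM/MEM
t=3 i4+i5:st.MEM/xor.ALU ; 2-wide
t=4 i6:and.ALU ; RAW+WAW r2
t=5 i7:ld.MEM ; RAW r2
t=6 i8+i9:or.ALU/sll.ALU ; 2-wide
t=7 i10:ld.MEM ; RAW r2
t=8 i11+i12:beq.BR/xor.ALU ; 2-wide
t=9 i13:or.ALU ; tail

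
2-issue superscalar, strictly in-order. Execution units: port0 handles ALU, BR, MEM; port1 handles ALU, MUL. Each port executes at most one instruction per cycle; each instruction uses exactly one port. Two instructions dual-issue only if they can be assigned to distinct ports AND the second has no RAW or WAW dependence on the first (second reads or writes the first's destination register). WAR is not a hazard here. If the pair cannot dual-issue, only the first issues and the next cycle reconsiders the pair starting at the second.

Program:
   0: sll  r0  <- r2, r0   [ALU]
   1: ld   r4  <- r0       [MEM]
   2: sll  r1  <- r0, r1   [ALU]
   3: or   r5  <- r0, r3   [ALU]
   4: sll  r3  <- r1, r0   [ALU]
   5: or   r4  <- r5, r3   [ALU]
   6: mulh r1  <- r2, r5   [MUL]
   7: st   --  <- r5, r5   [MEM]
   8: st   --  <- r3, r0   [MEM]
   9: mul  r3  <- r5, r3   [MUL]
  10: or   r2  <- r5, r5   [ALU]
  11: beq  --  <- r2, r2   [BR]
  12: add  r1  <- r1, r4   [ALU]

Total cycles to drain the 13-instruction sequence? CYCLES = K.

CYCLES = 8

0. sll @i0  | RAW r0
1. ld sll @i1+i2  | 2-wide
2. or sll @i3+i4  | 2-wide
3. or mulh @i5+i6  | 2-wide
4. st @i7  | no-port MEM/MEM
5. st mul @i8+i9  | 2-wide
6. or @i10  | RAW r2
7. beq add @i11+i12  | 2-wide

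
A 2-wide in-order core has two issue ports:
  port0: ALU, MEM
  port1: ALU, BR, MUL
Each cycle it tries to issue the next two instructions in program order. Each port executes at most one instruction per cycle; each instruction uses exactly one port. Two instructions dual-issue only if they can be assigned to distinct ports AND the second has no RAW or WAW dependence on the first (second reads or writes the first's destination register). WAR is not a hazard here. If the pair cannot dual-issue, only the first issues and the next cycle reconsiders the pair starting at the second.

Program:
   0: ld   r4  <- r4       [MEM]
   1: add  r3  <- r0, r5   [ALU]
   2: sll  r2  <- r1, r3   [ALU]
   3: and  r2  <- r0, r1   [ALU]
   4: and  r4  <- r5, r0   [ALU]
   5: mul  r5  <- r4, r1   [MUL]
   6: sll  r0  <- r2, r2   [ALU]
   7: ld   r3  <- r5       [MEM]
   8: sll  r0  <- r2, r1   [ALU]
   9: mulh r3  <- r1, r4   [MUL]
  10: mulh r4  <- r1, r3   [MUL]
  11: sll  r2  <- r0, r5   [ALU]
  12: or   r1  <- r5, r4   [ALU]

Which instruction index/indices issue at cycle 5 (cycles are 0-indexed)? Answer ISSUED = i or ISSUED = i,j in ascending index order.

ISSUED = 9

c0: i0/i1 ld.MEM/add.ALU  2-wide
c1: i2 sll.ALU  WAW r2
c2: i3/i4 and.ALU/and.ALU  2-wide
c3: i5/i6 mul.MUL/sll.ALU  2-wide
c4: i7/i8 ld.MEM/sll.ALU  2-wide
c5: i9 mulh.MUL  no-port MUL/MUL
c6: i10/i11 mulh.MUL/sll.ALU  2-wide
c7: i12 or.ALU  tail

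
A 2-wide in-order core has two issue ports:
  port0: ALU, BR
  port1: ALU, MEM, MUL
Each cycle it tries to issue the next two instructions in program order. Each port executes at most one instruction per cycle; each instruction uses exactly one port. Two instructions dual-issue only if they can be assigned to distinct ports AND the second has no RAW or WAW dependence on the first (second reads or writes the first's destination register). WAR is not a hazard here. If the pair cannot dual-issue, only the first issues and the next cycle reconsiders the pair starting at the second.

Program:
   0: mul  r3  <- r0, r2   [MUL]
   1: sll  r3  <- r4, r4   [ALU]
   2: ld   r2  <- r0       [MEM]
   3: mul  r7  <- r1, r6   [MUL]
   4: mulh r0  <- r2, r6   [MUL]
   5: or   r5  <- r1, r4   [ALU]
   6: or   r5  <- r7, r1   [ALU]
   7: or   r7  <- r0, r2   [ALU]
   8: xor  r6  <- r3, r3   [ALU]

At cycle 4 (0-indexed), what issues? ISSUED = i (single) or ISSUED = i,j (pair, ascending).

ISSUED = 6,7

[0] i0  mul  -- WAW r3
[1] i1,i2  sll/ld  -- pair
[2] i3  mul  -- no-port MUL/MUL
[3] i4,i5  mulh/or  -- pair
[4] i6,i7  or/or  -- pair
[5] i8  xor  -- tail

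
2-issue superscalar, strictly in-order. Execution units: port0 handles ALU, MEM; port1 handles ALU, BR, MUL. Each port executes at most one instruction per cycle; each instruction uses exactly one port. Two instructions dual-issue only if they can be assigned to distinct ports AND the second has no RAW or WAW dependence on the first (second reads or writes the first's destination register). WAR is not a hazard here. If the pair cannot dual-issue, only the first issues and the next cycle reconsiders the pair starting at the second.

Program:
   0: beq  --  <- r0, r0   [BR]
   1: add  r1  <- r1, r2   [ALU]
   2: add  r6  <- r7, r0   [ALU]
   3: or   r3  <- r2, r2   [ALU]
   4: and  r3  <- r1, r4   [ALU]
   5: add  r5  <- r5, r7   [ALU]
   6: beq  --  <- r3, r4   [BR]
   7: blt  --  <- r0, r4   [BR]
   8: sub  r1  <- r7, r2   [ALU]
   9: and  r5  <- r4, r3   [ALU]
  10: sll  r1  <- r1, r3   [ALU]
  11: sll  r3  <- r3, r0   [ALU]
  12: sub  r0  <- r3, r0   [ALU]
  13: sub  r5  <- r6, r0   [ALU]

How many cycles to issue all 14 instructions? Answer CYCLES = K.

  cy0 -> i0,i1 (beq.BR+add.ALU) pair
  cy1 -> i2,i3 (add.ALU+or.ALU) pair
  cy2 -> i4,i5 (and.ALU+add.ALU) pair
  cy3 -> i6 (beq.BR) no-port BR/BR
  cy4 -> i7,i8 (blt.BR+sub.ALU) pair
  cy5 -> i9,i10 (and.ALU+sll.ALU) pair
  cy6 -> i11 (sll.ALU) RAW r3
  cy7 -> i12 (sub.ALU) RAW r0
  cy8 -> i13 (sub.ALU) tail

CYCLES = 9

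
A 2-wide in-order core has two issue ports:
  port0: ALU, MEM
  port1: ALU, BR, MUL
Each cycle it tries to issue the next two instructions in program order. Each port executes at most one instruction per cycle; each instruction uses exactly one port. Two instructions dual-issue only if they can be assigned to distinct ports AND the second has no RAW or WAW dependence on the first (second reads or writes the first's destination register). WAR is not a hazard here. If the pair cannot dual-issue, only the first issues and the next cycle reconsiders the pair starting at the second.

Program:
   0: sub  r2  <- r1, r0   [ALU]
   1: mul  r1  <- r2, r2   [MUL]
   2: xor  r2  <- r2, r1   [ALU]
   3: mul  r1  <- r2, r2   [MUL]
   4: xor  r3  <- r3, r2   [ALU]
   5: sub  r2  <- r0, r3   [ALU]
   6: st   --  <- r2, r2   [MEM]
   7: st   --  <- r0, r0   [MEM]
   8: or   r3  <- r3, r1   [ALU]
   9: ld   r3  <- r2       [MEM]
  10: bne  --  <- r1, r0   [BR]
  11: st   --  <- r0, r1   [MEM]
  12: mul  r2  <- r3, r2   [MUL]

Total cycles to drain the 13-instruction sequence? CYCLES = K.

c0: i0 sub.ALU  RAW r2
c1: i1 mul.MUL  RAW r1
c2: i2 xor.ALU  RAW r2
c3: i3,i4 mul.MUL/xor.ALU  2-wide
c4: i5 sub.ALU  RAW r2
c5: i6 st.MEM  no-port MEM/MEM
c6: i7,i8 st.MEM/or.ALU  2-wide
c7: i9,i10 ld.MEM/bne.BR  2-wide
c8: i11,i12 st.MEM/mul.MUL  2-wide

CYCLES = 9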